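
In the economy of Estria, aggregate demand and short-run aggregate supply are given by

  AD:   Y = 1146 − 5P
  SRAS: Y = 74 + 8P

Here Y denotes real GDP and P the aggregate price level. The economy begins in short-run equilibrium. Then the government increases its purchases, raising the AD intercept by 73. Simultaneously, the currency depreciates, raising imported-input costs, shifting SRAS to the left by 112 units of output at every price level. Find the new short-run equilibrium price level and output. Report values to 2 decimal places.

After both shocks: AD is Y = 1219 − 5P and SRAS is Y = 8P − 38.
Setting them equal: 1257 = 13P, so P = 96.69.
Substituting into AD, Y = 735.54.

P = 96.69, Y = 735.54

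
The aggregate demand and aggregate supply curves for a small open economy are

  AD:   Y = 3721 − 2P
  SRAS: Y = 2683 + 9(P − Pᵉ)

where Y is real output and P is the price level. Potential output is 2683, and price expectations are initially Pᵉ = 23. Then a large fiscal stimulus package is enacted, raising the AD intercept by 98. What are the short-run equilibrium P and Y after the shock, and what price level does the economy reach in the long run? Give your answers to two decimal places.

Short run: P = 122.09, Y = 3574.82. Long run: P = 568.00.

AD shifts right: new AD is Y = 3819 − 2P. With Pᵉ = 23, SRAS is Y = 2476 + 9P.
Short run: 3819 − 2P = 2476 + 9P gives 1343 = 11P, so P = 122.09 and Y = 3819 − 2P = 3574.82.
Y = 3574.82 is above potential 2683; expectations adjust and SRAS shifts left until Y = 2683.
Long run: on the new AD curve, 2683 = 3819 − 2P gives P = 568.00.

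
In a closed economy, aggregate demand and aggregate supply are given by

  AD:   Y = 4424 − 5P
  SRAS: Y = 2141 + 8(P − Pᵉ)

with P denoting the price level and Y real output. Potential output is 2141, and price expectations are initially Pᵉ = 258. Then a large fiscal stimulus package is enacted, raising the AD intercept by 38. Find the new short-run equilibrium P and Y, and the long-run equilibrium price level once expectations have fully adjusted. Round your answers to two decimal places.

AD shifts right: new AD is Y = 4462 − 5P. With Pᵉ = 258, SRAS is Y = 77 + 8P.
Short run: 4462 − 5P = 77 + 8P gives 4385 = 13P, so P = 337.31 and Y = 4462 − 5P = 2775.46.
Y = 2775.46 is above potential 2141; expectations adjust and SRAS shifts left until Y = 2141.
Long run: on the new AD curve, 2141 = 4462 − 5P gives P = 464.20.

Short run: P = 337.31, Y = 2775.46. Long run: P = 464.20.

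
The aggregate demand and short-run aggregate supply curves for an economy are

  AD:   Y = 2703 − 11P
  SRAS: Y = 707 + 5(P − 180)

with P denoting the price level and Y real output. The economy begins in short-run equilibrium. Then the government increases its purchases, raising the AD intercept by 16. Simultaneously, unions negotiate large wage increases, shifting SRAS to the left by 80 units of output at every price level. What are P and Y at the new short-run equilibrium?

P = 187, Y = 662

After both shocks: AD is Y = 2719 − 11P and SRAS is Y = 5P − 273.
Setting them equal: 2992 = 16P, so P = 187.
Y = 2719 − 11·187 = 662.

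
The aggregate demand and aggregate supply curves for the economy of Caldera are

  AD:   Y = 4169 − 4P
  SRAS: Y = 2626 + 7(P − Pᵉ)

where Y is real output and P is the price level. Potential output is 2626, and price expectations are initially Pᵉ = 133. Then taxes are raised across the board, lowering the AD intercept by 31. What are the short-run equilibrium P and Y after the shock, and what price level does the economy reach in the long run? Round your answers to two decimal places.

AD shifts left: new AD is Y = 4138 − 4P. With Pᵉ = 133, SRAS is Y = 1695 + 7P.
Short run: 4138 − 4P = 1695 + 7P gives 2443 = 11P, so P = 222.09 and Y = 4138 − 4P = 3249.64.
Y = 3249.64 is above potential 2626; expectations adjust and SRAS shifts left until Y = 2626.
Long run: on the new AD curve, 2626 = 4138 − 4P gives P = 378.00.

Short run: P = 222.09, Y = 3249.64. Long run: P = 378.00.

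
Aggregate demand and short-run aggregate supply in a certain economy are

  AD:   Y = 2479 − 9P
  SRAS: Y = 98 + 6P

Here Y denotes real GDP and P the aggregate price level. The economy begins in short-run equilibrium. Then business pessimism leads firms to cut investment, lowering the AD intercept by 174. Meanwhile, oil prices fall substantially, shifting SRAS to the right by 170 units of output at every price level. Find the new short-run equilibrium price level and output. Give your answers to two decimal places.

P = 135.80, Y = 1082.80

After both shocks: AD is Y = 2305 − 9P and SRAS is Y = 268 + 6P.
Setting them equal: 2037 = 15P, so P = 135.80.
Substituting into AD, Y = 1082.80.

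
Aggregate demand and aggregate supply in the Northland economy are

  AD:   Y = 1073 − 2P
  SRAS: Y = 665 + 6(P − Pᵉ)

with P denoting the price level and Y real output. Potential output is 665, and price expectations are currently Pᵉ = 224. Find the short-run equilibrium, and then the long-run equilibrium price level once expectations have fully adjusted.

Short run: P = 219, Y = 635. Long run: P = 204.

Short run: with Pᵉ = 224, SRAS is Y = 6P − 679. Setting AD = SRAS gives 1752 = 8P, so P = 219 and Y = 1073 − 2·219 = 635.
Output 635 is below potential 665, so over time expected prices fall and SRAS shifts right until Y returns to 665.
Long run: Y = 665 on the AD curve gives 665 = 1073 − 2P, so P = 204.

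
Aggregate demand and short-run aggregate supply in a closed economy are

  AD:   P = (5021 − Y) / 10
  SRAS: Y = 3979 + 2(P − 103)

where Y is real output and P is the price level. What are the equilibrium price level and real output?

Write SRAS as Y = 3979 + 2P − 206 = 3773 + 2P.
Rearrange AD to Y = 5021 − 10P.
Set AD = SRAS: 5021 − 10P = 3773 + 2P, so 1248 = 12P and P = 104.
Then Y = 5021 − 10·104 = 3981.

P = 104, Y = 3981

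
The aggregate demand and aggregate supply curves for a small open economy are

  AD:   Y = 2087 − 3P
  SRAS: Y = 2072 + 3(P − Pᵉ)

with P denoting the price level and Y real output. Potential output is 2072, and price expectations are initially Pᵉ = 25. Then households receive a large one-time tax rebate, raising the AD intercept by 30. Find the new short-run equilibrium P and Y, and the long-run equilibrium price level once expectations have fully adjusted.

Short run: P = 20, Y = 2057. Long run: P = 15.

AD shifts right: new AD is Y = 2117 − 3P. With Pᵉ = 25, SRAS is Y = 1997 + 3P.
Short run: 2117 − 3P = 1997 + 3P gives 120 = 6P, so P = 20 and Y = 2117 − 3·20 = 2057.
Y = 2057 is below potential 2072; expectations adjust and SRAS shifts right until Y = 2072.
Long run: on the new AD curve, 2072 = 2117 − 3P gives P = 15.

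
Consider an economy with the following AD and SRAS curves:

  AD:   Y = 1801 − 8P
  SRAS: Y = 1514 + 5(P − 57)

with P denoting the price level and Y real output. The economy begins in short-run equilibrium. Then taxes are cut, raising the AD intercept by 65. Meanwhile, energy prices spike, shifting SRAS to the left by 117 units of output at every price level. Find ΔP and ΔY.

ΔP = +14, ΔY = -47

After both shocks: AD is Y = 1866 − 8P and SRAS is Y = 1112 + 5P.
Setting them equal: 754 = 13P, so P = 58.
Y = 1866 − 8·58 = 1402.
Initially P = 44, Y = 1449, so ΔP = +14 and ΔY = -47.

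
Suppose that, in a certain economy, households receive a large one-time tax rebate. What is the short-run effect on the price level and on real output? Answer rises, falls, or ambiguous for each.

This is a positive demand shock: AD shifts right.
Moving along the upward-sloping SRAS curve, P rises and Y rises.

Price level: rises; output: rises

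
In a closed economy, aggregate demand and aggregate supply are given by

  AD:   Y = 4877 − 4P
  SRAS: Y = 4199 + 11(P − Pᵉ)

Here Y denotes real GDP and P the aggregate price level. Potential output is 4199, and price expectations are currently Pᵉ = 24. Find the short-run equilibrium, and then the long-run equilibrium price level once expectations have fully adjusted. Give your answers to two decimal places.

Short run: with Pᵉ = 24, SRAS is Y = 3935 + 11P. Setting AD = SRAS gives 942 = 15P, so P = 62.80 and Y = 4877 − 4P = 4625.80.
Output 4625.80 is above potential 4199, so over time expected prices rise and SRAS shifts left until Y returns to 4199.
Long run: Y = 4199 on the AD curve gives 4199 = 4877 − 4P, so P = 169.50.

Short run: P = 62.80, Y = 4625.80. Long run: P = 169.50.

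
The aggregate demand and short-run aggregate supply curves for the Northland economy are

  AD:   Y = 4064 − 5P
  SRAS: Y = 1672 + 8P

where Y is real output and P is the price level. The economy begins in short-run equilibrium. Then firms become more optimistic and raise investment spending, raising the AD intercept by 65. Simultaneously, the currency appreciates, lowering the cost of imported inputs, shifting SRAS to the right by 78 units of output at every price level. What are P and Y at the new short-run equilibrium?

After both shocks: AD is Y = 4129 − 5P and SRAS is Y = 1750 + 8P.
Setting them equal: 2379 = 13P, so P = 183.
Y = 4129 − 5·183 = 3214.

P = 183, Y = 3214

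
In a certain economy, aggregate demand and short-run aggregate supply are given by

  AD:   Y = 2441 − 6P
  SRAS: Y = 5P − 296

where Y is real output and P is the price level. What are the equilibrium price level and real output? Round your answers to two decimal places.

Set AD = SRAS: 2441 − 6P = 5P − 296, so 2737 = 11P and P = 248.82.
Substituting into AD, Y = 2441 − 6P = 948.09.

P = 248.82, Y = 948.09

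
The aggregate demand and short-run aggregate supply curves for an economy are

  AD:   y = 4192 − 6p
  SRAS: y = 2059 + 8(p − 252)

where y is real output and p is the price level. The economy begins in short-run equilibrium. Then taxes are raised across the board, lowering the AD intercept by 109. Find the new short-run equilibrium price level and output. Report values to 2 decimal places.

p = 288.57, y = 2351.57

This is a negative demand shock: AD shifts left.
New AD: y = 4083 − 6p.
SRAS can be written y = 43 + 8p.
Set AD = SRAS: 4083 − 6p = 43 + 8p, so 4040 = 14p and p = 288.57.
Substituting into AD, y = 2351.57.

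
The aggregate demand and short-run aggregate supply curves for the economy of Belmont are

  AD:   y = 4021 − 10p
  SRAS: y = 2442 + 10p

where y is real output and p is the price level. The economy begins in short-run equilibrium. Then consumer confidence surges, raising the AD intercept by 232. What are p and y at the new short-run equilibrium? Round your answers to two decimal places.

This is a positive demand shock: AD shifts right.
New AD: y = 4253 − 10p.
Set AD = SRAS: 4253 − 10p = 2442 + 10p, so 1811 = 20p and p = 90.55.
Substituting into AD, y = 3347.50.

p = 90.55, y = 3347.50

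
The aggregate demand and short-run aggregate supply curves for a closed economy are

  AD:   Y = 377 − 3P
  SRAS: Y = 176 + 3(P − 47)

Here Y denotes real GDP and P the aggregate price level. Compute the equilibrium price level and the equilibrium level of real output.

P = 57, Y = 206

Write SRAS as Y = 176 + 3P − 141 = 35 + 3P.
Set AD = SRAS: 377 − 3P = 35 + 3P, so 342 = 6P and P = 57.
Then Y = 377 − 3·57 = 206.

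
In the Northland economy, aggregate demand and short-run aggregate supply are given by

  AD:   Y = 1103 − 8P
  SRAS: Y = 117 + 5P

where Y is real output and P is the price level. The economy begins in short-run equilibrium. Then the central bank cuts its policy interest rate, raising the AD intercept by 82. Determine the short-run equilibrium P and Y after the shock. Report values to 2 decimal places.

P = 82.15, Y = 527.77

This is a positive demand shock: AD shifts right.
New AD: Y = 1185 − 8P.
Set AD = SRAS: 1185 − 8P = 117 + 5P, so 1068 = 13P and P = 82.15.
Substituting into AD, Y = 527.77.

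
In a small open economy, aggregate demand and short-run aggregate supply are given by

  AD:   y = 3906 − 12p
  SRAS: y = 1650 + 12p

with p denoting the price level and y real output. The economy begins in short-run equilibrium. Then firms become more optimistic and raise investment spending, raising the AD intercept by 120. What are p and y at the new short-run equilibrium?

This is a positive demand shock: AD shifts right.
New AD: y = 4026 − 12p.
Set AD = SRAS: 4026 − 12p = 1650 + 12p, so 2376 = 24p and p = 99.
y = 4026 − 12·99 = 2838.

p = 99, y = 2838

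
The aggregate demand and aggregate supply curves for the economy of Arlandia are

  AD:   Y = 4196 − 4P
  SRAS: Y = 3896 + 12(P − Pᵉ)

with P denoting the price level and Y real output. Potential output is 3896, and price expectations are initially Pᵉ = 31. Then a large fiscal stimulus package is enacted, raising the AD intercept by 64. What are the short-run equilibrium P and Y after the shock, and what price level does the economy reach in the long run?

AD shifts right: new AD is Y = 4260 − 4P. With Pᵉ = 31, SRAS is Y = 3524 + 12P.
Short run: 4260 − 4P = 3524 + 12P gives 736 = 16P, so P = 46 and Y = 4260 − 4·46 = 4076.
Y = 4076 is above potential 3896; expectations adjust and SRAS shifts left until Y = 3896.
Long run: on the new AD curve, 3896 = 4260 − 4P gives P = 91.

Short run: P = 46, Y = 4076. Long run: P = 91.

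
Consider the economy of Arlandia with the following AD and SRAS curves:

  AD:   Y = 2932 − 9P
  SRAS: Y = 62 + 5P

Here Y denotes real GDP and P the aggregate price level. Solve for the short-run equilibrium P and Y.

Set AD = SRAS: 2932 − 9P = 62 + 5P, so 2870 = 14P and P = 205.
Then Y = 2932 − 9·205 = 1087.

P = 205, Y = 1087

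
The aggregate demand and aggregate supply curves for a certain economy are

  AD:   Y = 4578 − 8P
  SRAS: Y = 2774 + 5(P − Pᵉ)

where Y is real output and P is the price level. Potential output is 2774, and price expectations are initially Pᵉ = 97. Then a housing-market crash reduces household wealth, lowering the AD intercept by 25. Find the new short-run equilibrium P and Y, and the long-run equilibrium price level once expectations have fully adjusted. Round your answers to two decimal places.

AD shifts left: new AD is Y = 4553 − 8P. With Pᵉ = 97, SRAS is Y = 2289 + 5P.
Short run: 4553 − 8P = 2289 + 5P gives 2264 = 13P, so P = 174.15 and Y = 4553 − 8P = 3159.77.
Y = 3159.77 is above potential 2774; expectations adjust and SRAS shifts left until Y = 2774.
Long run: on the new AD curve, 2774 = 4553 − 8P gives P = 222.38.

Short run: P = 174.15, Y = 3159.77. Long run: P = 222.38.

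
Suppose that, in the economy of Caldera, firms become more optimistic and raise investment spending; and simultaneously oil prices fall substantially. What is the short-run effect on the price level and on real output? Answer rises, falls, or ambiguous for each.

The first event is a positive demand shock: AD shifts right, which by itself pushes P up and Y up.
The second is a favourable supply shock: SRAS shifts right, which by itself pushes P down and Y up.
The two shocks push P in opposite directions, so the effect on P is ambiguous. Both shocks push Y up, so Y rises.

Price level: ambiguous; output: rises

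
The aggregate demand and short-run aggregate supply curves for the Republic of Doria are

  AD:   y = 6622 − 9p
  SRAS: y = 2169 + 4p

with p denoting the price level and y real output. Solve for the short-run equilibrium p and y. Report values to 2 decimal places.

p = 342.54, y = 3539.15

Set AD = SRAS: 6622 − 9p = 2169 + 4p, so 4453 = 13p and p = 342.54.
Substituting into AD, y = 6622 − 9p = 3539.15.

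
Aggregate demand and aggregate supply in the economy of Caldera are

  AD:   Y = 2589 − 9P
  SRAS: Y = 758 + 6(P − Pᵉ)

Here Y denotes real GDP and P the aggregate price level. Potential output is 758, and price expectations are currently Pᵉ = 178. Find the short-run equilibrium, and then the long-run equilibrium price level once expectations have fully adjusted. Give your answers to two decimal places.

Short run: with Pᵉ = 178, SRAS is Y = 6P − 310. Setting AD = SRAS gives 2899 = 15P, so P = 193.27 and Y = 2589 − 9P = 849.60.
Output 849.60 is above potential 758, so over time expected prices rise and SRAS shifts left until Y returns to 758.
Long run: Y = 758 on the AD curve gives 758 = 2589 − 9P, so P = 203.44.

Short run: P = 193.27, Y = 849.60. Long run: P = 203.44.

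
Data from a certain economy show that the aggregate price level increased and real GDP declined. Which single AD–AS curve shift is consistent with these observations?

SRAS shifted left

P rose and Y fell. An AD shift moves P and Y in the same direction; an SRAS shift moves them in opposite directions.
Here P and Y moved in opposite directions, so the SRAS curve shifted.
Since Y fell, SRAS shifted left.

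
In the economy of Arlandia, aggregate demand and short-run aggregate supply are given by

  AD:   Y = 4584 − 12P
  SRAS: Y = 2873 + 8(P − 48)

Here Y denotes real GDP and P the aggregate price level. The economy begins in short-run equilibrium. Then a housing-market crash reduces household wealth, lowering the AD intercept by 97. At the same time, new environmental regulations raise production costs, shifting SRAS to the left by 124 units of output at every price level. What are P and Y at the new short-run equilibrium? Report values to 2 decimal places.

After both shocks: AD is Y = 4487 − 12P and SRAS is Y = 2365 + 8P.
Setting them equal: 2122 = 20P, so P = 106.10.
Substituting into AD, Y = 3213.80.

P = 106.10, Y = 3213.80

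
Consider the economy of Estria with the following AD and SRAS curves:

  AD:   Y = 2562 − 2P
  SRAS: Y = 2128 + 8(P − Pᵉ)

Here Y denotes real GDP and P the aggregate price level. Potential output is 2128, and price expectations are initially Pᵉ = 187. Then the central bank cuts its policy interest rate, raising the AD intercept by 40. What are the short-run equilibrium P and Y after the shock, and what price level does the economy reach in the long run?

Short run: P = 197, Y = 2208. Long run: P = 237.

AD shifts right: new AD is Y = 2602 − 2P. With Pᵉ = 187, SRAS is Y = 632 + 8P.
Short run: 2602 − 2P = 632 + 8P gives 1970 = 10P, so P = 197 and Y = 2602 − 2·197 = 2208.
Y = 2208 is above potential 2128; expectations adjust and SRAS shifts left until Y = 2128.
Long run: on the new AD curve, 2128 = 2602 − 2P gives P = 237.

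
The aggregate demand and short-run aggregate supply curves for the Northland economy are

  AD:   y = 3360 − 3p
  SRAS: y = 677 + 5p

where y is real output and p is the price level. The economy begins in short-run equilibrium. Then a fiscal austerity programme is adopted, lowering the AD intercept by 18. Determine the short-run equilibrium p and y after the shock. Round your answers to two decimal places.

This is a negative demand shock: AD shifts left.
New AD: y = 3342 − 3p.
Set AD = SRAS: 3342 − 3p = 677 + 5p, so 2665 = 8p and p = 333.13.
Substituting into AD, y = 2342.63.

p = 333.13, y = 2342.63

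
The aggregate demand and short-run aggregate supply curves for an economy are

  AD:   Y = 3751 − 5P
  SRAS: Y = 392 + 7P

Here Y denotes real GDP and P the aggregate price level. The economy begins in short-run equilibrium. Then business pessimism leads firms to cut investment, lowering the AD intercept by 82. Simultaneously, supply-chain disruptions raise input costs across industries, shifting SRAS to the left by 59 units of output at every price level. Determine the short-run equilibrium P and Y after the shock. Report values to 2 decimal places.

After both shocks: AD is Y = 3669 − 5P and SRAS is Y = 333 + 7P.
Setting them equal: 3336 = 12P, so P = 278.00.
Substituting into AD, Y = 2279.00.

P = 278.00, Y = 2279.00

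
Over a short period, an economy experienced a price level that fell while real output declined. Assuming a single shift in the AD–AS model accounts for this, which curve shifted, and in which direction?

P fell and Y fell. An AD shift moves P and Y in the same direction; an SRAS shift moves them in opposite directions.
Here P and Y moved in the same direction, so the AD curve shifted.
Since Y fell, AD shifted left.

AD shifted left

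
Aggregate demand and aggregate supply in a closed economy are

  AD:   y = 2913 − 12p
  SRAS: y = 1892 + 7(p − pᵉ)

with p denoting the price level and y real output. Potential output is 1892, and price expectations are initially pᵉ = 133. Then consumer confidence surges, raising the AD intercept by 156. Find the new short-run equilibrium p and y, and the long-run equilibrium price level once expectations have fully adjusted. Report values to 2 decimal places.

AD shifts right: new AD is y = 3069 − 12p. With pᵉ = 133, SRAS is y = 961 + 7p.
Short run: 3069 − 12p = 961 + 7p gives 2108 = 19p, so p = 110.95 and y = 3069 − 12p = 1737.63.
y = 1737.63 is below potential 1892; expectations adjust and SRAS shifts right until y = 1892.
Long run: on the new AD curve, 1892 = 3069 − 12p gives p = 98.08.

Short run: p = 110.95, y = 1737.63. Long run: p = 98.08.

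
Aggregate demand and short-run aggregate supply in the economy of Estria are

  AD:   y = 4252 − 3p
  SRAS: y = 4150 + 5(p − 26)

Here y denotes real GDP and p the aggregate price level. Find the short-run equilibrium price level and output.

Write SRAS as y = 4150 + 5p − 130 = 4020 + 5p.
Set AD = SRAS: 4252 − 3p = 4020 + 5p, so 232 = 8p and p = 29.
Then y = 4252 − 3·29 = 4165.

p = 29, y = 4165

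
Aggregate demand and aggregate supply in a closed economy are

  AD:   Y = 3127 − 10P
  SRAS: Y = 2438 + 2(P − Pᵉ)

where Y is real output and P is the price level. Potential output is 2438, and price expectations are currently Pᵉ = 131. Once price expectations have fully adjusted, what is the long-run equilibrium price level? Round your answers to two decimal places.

Short run: with Pᵉ = 131, SRAS is Y = 2176 + 2P. Setting AD = SRAS gives 951 = 12P, so P = 79.25 and Y = 3127 − 10P = 2334.50.
Output 2334.50 is below potential 2438, so over time expected prices fall and SRAS shifts right until Y returns to 2438.
Long run: Y = 2438 on the AD curve gives 2438 = 3127 − 10P, so P = 68.90.

Long-run P = 68.90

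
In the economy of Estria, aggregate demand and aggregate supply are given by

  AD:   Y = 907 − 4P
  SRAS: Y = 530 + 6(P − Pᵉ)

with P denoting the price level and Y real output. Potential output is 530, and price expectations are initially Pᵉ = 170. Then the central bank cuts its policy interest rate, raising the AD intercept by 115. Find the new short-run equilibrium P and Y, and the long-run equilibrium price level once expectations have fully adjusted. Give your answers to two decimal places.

Short run: P = 151.20, Y = 417.20. Long run: P = 123.00.

AD shifts right: new AD is Y = 1022 − 4P. With Pᵉ = 170, SRAS is Y = 6P − 490.
Short run: 1022 − 4P = 6P − 490 gives 1512 = 10P, so P = 151.20 and Y = 1022 − 4P = 417.20.
Y = 417.20 is below potential 530; expectations adjust and SRAS shifts right until Y = 530.
Long run: on the new AD curve, 530 = 1022 − 4P gives P = 123.00.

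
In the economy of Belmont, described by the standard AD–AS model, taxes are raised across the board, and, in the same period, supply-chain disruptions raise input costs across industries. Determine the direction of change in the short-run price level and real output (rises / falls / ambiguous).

Price level: ambiguous; output: falls

The first event is a negative demand shock: AD shifts left, which by itself pushes P down and Y down.
The second is an adverse supply shock: SRAS shifts left, which by itself pushes P up and Y down.
The two shocks push P in opposite directions, so the effect on P is ambiguous. Both shocks push Y down, so Y falls.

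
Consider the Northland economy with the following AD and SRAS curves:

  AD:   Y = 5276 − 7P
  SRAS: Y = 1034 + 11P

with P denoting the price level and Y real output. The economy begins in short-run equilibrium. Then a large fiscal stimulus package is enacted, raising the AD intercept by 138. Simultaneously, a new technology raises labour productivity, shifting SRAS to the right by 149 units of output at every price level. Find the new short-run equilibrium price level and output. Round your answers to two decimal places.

P = 235.06, Y = 3768.61

After both shocks: AD is Y = 5414 − 7P and SRAS is Y = 1183 + 11P.
Setting them equal: 4231 = 18P, so P = 235.06.
Substituting into AD, Y = 3768.61.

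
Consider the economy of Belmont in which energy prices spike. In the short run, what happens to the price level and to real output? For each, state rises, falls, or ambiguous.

This is an adverse supply shock: SRAS shifts left.
Moving along the downward-sloping AD curve, P rises and Y falls.

Price level: rises; output: falls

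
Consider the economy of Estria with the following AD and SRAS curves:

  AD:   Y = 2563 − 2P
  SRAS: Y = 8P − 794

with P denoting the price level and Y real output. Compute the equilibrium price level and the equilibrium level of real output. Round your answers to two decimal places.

Set AD = SRAS: 2563 − 2P = 8P − 794, so 3357 = 10P and P = 335.70.
Substituting into AD, Y = 2563 − 2P = 1891.60.

P = 335.70, Y = 1891.60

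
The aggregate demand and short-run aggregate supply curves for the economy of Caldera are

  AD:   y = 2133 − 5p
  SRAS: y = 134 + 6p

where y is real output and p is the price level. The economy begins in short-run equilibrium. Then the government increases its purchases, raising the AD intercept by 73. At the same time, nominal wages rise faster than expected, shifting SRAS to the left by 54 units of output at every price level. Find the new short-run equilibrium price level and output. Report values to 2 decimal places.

After both shocks: AD is y = 2206 − 5p and SRAS is y = 80 + 6p.
Setting them equal: 2126 = 11p, so p = 193.27.
Substituting into AD, y = 1239.64.

p = 193.27, y = 1239.64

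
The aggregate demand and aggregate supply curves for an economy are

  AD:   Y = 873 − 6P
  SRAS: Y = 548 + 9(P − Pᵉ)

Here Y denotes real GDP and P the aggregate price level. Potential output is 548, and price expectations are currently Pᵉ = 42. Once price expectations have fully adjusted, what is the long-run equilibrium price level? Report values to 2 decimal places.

Short run: with Pᵉ = 42, SRAS is Y = 170 + 9P. Setting AD = SRAS gives 703 = 15P, so P = 46.87 and Y = 873 − 6P = 591.80.
Output 591.80 is above potential 548, so over time expected prices rise and SRAS shifts left until Y returns to 548.
Long run: Y = 548 on the AD curve gives 548 = 873 − 6P, so P = 54.17.

Long-run P = 54.17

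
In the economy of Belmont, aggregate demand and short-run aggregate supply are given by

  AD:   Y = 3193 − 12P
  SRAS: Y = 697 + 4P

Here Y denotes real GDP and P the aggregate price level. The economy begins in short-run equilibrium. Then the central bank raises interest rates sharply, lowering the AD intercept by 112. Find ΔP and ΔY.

ΔP = -7, ΔY = -28

This is a negative demand shock: AD shifts left.
New AD: Y = 3081 − 12P.
Set AD = SRAS: 3081 − 12P = 697 + 4P, so 2384 = 16P and P = 149.
Y = 3081 − 12·149 = 1293.
Initially P = 156, Y = 1321, so ΔP = -7 and ΔY = -28.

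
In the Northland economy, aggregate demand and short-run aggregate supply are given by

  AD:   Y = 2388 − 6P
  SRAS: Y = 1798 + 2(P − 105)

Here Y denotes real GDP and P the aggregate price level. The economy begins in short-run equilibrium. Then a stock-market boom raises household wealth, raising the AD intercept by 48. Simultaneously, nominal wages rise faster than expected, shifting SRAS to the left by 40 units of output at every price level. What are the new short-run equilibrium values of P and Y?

P = 111, Y = 1770

After both shocks: AD is Y = 2436 − 6P and SRAS is Y = 1548 + 2P.
Setting them equal: 888 = 8P, so P = 111.
Y = 2436 − 6·111 = 1770.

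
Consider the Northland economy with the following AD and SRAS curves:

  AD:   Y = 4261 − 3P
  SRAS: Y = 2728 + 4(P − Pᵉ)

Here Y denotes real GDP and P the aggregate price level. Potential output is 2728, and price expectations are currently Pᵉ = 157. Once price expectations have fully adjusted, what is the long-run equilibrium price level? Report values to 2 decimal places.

Long-run P = 511.00

Short run: with Pᵉ = 157, SRAS is Y = 2100 + 4P. Setting AD = SRAS gives 2161 = 7P, so P = 308.71 and Y = 4261 − 3P = 3334.86.
Output 3334.86 is above potential 2728, so over time expected prices rise and SRAS shifts left until Y returns to 2728.
Long run: Y = 2728 on the AD curve gives 2728 = 4261 − 3P, so P = 511.00.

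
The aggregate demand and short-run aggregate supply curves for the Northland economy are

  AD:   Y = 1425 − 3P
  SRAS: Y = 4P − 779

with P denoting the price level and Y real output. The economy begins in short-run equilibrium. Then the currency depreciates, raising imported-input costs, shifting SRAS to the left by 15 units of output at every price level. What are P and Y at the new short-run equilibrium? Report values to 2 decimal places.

P = 317.00, Y = 474.00

This is a negative supply shock: SRAS shifts left.
New SRAS: Y = 4P − 794.
Set AD = SRAS: 1425 − 3P = 4P − 794, so 2219 = 7P and P = 317.00.
Substituting into AD, Y = 474.00.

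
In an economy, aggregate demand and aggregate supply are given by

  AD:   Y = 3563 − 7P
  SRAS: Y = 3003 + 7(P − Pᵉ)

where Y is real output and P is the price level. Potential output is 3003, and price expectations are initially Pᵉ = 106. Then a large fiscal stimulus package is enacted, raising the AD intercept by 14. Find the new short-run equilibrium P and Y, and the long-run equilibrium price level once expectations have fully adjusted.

Short run: P = 94, Y = 2919. Long run: P = 82.

AD shifts right: new AD is Y = 3577 − 7P. With Pᵉ = 106, SRAS is Y = 2261 + 7P.
Short run: 3577 − 7P = 2261 + 7P gives 1316 = 14P, so P = 94 and Y = 3577 − 7·94 = 2919.
Y = 2919 is below potential 3003; expectations adjust and SRAS shifts right until Y = 3003.
Long run: on the new AD curve, 3003 = 3577 − 7P gives P = 82.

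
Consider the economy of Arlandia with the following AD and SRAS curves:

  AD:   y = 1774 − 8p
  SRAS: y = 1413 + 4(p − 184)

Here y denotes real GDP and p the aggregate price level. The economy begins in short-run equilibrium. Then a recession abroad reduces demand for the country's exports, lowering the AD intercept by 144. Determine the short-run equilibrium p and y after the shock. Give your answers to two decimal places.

p = 79.42, y = 994.67

This is a negative demand shock: AD shifts left.
New AD: y = 1630 − 8p.
SRAS can be written y = 677 + 4p.
Set AD = SRAS: 1630 − 8p = 677 + 4p, so 953 = 12p and p = 79.42.
Substituting into AD, y = 994.67.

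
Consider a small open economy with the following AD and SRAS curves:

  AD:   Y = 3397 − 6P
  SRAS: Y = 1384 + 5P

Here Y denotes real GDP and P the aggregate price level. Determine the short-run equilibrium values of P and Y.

P = 183, Y = 2299

Set AD = SRAS: 3397 − 6P = 1384 + 5P, so 2013 = 11P and P = 183.
Then Y = 3397 − 6·183 = 2299.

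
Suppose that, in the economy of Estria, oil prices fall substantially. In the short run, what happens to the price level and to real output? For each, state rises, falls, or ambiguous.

Price level: falls; output: rises

This is a favourable supply shock: SRAS shifts right.
Moving along the downward-sloping AD curve, P falls and Y rises.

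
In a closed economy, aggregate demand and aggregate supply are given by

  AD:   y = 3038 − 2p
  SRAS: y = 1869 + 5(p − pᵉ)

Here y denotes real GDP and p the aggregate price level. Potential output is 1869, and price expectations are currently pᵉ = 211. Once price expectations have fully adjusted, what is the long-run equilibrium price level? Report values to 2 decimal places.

Short run: with pᵉ = 211, SRAS is y = 814 + 5p. Setting AD = SRAS gives 2224 = 7p, so p = 317.71 and y = 3038 − 2p = 2402.57.
Output 2402.57 is above potential 1869, so over time expected prices rise and SRAS shifts left until y returns to 1869.
Long run: y = 1869 on the AD curve gives 1869 = 3038 − 2p, so p = 584.50.

Long-run p = 584.50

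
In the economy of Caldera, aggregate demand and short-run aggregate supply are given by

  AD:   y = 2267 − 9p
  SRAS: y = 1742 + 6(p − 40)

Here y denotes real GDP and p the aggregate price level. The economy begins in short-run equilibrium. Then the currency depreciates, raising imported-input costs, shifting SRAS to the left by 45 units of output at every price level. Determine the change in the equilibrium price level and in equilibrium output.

This is a negative supply shock: SRAS shifts left.
New SRAS: y = 1457 + 6p.
Set AD = SRAS: 2267 − 9p = 1457 + 6p, so 810 = 15p and p = 54.
y = 2267 − 9·54 = 1781.
Initially p = 51, y = 1808, so Δp = +3 and Δy = -27.

Δp = +3, Δy = -27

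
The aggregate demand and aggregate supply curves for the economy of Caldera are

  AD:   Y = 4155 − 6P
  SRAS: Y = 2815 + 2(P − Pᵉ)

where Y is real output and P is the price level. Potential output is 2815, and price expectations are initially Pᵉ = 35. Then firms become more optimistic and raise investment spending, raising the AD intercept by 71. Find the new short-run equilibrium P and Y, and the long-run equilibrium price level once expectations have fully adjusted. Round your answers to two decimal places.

AD shifts right: new AD is Y = 4226 − 6P. With Pᵉ = 35, SRAS is Y = 2745 + 2P.
Short run: 4226 − 6P = 2745 + 2P gives 1481 = 8P, so P = 185.13 and Y = 4226 − 6P = 3115.25.
Y = 3115.25 is above potential 2815; expectations adjust and SRAS shifts left until Y = 2815.
Long run: on the new AD curve, 2815 = 4226 − 6P gives P = 235.17.

Short run: P = 185.13, Y = 3115.25. Long run: P = 235.17.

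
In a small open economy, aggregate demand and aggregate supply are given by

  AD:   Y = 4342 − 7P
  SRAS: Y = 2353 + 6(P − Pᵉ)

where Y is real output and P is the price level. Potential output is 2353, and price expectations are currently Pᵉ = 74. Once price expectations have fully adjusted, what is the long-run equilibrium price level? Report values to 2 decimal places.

Short run: with Pᵉ = 74, SRAS is Y = 1909 + 6P. Setting AD = SRAS gives 2433 = 13P, so P = 187.15 and Y = 4342 − 7P = 3031.92.
Output 3031.92 is above potential 2353, so over time expected prices rise and SRAS shifts left until Y returns to 2353.
Long run: Y = 2353 on the AD curve gives 2353 = 4342 − 7P, so P = 284.14.

Long-run P = 284.14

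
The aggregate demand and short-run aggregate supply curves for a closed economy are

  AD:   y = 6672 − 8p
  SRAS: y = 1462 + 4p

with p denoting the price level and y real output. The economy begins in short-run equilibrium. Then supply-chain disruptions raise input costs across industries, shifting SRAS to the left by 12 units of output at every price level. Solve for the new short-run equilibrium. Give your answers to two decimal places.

This is a negative supply shock: SRAS shifts left.
New SRAS: y = 1450 + 4p.
Set AD = SRAS: 6672 − 8p = 1450 + 4p, so 5222 = 12p and p = 435.17.
Substituting into AD, y = 3190.67.

p = 435.17, y = 3190.67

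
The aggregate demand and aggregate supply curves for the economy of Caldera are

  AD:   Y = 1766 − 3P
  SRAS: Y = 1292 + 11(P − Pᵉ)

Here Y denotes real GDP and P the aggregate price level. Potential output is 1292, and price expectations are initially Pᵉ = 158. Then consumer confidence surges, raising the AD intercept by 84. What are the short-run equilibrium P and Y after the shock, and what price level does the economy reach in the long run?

AD shifts right: new AD is Y = 1850 − 3P. With Pᵉ = 158, SRAS is Y = 11P − 446.
Short run: 1850 − 3P = 11P − 446 gives 2296 = 14P, so P = 164 and Y = 1850 − 3·164 = 1358.
Y = 1358 is above potential 1292; expectations adjust and SRAS shifts left until Y = 1292.
Long run: on the new AD curve, 1292 = 1850 − 3P gives P = 186.

Short run: P = 164, Y = 1358. Long run: P = 186.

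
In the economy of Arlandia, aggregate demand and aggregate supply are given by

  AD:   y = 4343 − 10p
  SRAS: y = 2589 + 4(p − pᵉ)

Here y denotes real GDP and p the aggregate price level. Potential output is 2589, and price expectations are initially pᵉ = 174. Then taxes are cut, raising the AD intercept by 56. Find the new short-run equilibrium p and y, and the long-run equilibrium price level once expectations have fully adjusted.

AD shifts right: new AD is y = 4399 − 10p. With pᵉ = 174, SRAS is y = 1893 + 4p.
Short run: 4399 − 10p = 1893 + 4p gives 2506 = 14p, so p = 179 and y = 4399 − 10·179 = 2609.
y = 2609 is above potential 2589; expectations adjust and SRAS shifts left until y = 2589.
Long run: on the new AD curve, 2589 = 4399 − 10p gives p = 181.

Short run: p = 179, y = 2609. Long run: p = 181.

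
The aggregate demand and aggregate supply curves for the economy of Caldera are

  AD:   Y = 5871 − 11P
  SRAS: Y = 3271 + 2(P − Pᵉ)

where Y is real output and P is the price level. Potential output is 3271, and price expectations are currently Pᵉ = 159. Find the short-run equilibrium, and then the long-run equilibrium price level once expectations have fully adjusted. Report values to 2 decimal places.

Short run: P = 224.46, Y = 3401.92. Long run: P = 236.36.

Short run: with Pᵉ = 159, SRAS is Y = 2953 + 2P. Setting AD = SRAS gives 2918 = 13P, so P = 224.46 and Y = 5871 − 11P = 3401.92.
Output 3401.92 is above potential 3271, so over time expected prices rise and SRAS shifts left until Y returns to 3271.
Long run: Y = 3271 on the AD curve gives 3271 = 5871 − 11P, so P = 236.36.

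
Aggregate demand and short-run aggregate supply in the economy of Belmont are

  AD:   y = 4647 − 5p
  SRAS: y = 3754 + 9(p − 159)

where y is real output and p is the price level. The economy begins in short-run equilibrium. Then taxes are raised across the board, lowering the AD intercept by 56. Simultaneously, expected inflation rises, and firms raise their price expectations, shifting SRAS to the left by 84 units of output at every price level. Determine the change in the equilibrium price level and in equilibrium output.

Δp = +2, Δy = -66

After both shocks: AD is y = 4591 − 5p and SRAS is y = 2239 + 9p.
Setting them equal: 2352 = 14p, so p = 168.
y = 4591 − 5·168 = 3751.
Initially p = 166, y = 3817, so Δp = +2 and Δy = -66.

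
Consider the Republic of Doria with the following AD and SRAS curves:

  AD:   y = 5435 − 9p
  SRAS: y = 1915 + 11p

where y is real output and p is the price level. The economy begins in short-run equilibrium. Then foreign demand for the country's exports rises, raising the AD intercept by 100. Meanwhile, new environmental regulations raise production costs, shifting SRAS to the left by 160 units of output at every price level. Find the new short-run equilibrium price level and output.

After both shocks: AD is y = 5535 − 9p and SRAS is y = 1755 + 11p.
Setting them equal: 3780 = 20p, so p = 189.
y = 5535 − 9·189 = 3834.

p = 189, y = 3834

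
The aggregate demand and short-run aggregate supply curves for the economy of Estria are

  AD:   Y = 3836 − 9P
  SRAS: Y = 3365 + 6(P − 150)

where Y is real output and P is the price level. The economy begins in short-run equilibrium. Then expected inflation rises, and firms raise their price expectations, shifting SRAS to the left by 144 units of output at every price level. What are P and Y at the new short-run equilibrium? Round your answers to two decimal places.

P = 101.00, Y = 2927.00

This is a negative supply shock: SRAS shifts left.
New SRAS: Y = 2321 + 6P.
Set AD = SRAS: 3836 − 9P = 2321 + 6P, so 1515 = 15P and P = 101.00.
Substituting into AD, Y = 2927.00.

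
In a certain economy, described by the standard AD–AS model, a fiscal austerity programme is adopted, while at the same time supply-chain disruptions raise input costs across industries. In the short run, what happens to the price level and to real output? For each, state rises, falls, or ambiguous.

The first event is a negative demand shock: AD shifts left, which by itself pushes P down and Y down.
The second is an adverse supply shock: SRAS shifts left, which by itself pushes P up and Y down.
The two shocks push P in opposite directions, so the effect on P is ambiguous. Both shocks push Y down, so Y falls.

Price level: ambiguous; output: falls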